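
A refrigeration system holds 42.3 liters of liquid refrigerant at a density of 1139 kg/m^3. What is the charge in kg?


Charge = V * rho / 1000
Charge = 42.3 * 1139 / 1000
Charge = 48.18 kg

48.18


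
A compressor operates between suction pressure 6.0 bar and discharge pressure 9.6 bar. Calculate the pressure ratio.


PR = P_high / P_low
PR = 9.6 / 6.0
PR = 1.6

1.6


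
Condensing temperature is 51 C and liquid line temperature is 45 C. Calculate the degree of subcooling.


Subcooling = T_cond - T_liquid
Subcooling = 51 - 45
Subcooling = 6 K

6


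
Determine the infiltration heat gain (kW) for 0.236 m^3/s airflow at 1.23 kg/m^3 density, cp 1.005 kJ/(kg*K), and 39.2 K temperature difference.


Q = V_dot * rho * cp * dT
Q = 0.236 * 1.23 * 1.005 * 39.2
Q = 11.436 kW

11.436


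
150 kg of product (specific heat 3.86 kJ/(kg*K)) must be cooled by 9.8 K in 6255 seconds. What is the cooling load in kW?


Q = m * cp * dT / t
Q = 150 * 3.86 * 9.8 / 6255
Q = 0.907 kW

0.907


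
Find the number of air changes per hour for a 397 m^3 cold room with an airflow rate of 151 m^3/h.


ACH = flow / volume
ACH = 151 / 397
ACH = 0.38

0.38


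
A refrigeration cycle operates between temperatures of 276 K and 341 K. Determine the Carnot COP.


dT = 341 - 276 = 65 K
COP_carnot = T_cold / dT = 276 / 65
COP_carnot = 4.246

4.246


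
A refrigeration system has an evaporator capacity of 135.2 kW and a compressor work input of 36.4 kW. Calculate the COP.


COP = Q_evap / W
COP = 135.2 / 36.4
COP = 3.714

3.714


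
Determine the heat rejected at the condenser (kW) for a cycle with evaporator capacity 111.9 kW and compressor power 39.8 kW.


Q_cond = Q_evap + W
Q_cond = 111.9 + 39.8
Q_cond = 151.7 kW

151.7


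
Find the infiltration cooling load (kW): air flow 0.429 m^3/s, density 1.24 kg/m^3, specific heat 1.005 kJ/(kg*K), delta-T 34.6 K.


Q = V_dot * rho * cp * dT
Q = 0.429 * 1.24 * 1.005 * 34.6
Q = 18.498 kW

18.498


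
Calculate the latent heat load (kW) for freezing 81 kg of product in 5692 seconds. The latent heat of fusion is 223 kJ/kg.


Q_lat = m * h_fg / t
Q_lat = 81 * 223 / 5692
Q_lat = 3.17 kW

3.17


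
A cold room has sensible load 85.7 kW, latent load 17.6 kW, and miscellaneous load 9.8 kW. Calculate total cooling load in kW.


Q_total = Q_s + Q_l + Q_misc
Q_total = 85.7 + 17.6 + 9.8
Q_total = 113.1 kW

113.1


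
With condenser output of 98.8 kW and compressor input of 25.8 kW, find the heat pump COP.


COP_hp = Q_cond / W
COP_hp = 98.8 / 25.8
COP_hp = 3.829

3.829


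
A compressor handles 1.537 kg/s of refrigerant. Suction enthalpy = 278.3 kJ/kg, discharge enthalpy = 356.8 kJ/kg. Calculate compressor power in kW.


dh = 356.8 - 278.3 = 78.5 kJ/kg
W = m_dot * dh = 1.537 * 78.5 = 120.65 kW

120.65


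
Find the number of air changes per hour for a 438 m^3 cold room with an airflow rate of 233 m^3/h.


ACH = flow / volume
ACH = 233 / 438
ACH = 0.532

0.532


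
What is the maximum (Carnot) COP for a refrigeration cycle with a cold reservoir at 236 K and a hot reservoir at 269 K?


dT = 269 - 236 = 33 K
COP_carnot = T_cold / dT = 236 / 33
COP_carnot = 7.152

7.152


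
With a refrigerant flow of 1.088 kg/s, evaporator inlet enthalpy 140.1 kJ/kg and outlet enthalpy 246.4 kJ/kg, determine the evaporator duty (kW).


dh = 246.4 - 140.1 = 106.3 kJ/kg
Q_evap = m_dot * dh = 1.088 * 106.3
Q_evap = 115.65 kW

115.65


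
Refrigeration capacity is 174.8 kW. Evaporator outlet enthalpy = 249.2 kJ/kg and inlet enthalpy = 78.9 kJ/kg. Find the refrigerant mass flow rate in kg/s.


dh = 249.2 - 78.9 = 170.3 kJ/kg
m_dot = Q / dh = 174.8 / 170.3 = 1.0264 kg/s

1.0264


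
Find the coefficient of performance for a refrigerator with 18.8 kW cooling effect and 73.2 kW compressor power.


COP = Q_evap / W
COP = 18.8 / 73.2
COP = 0.257

0.257


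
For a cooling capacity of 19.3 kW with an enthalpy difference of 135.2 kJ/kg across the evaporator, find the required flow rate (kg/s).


m_dot = Q / dh
m_dot = 19.3 / 135.2
m_dot = 0.1428 kg/s

0.1428


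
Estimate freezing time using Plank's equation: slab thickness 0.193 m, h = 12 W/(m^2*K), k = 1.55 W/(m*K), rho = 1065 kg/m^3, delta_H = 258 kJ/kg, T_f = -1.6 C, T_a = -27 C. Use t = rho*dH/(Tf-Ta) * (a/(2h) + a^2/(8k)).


dT = -1.6 - (-27) = 25.4 K
term1 = a/(2h) = 0.193/(2*12) = 0.008041666667
term2 = a^2/(8k) = 0.193^2/(8*1.55) = 0.003003951613
t = rho*dH*1000/dT * (term1 + term2)
t = 1065*258*1000/25.4 * (0.008041666667 + 0.003003951613)
t = 119488 s

119488


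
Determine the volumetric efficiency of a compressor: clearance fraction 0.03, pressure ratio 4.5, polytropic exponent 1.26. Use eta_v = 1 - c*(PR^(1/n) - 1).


PR^(1/n) = 4.5^(1/1.26) = 3.29930625
eta_v = 1 - 0.03 * (3.29930625 - 1)
eta_v = 0.931

0.931


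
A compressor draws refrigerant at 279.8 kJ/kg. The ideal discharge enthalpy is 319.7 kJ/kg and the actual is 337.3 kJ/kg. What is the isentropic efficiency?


dh_ideal = 319.7 - 279.8 = 39.9 kJ/kg
dh_actual = 337.3 - 279.8 = 57.5 kJ/kg
eta_s = dh_ideal / dh_actual = 39.9 / 57.5
eta_s = 0.6939

0.6939


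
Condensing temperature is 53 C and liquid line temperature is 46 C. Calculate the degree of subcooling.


Subcooling = T_cond - T_liquid
Subcooling = 53 - 46
Subcooling = 7 K

7


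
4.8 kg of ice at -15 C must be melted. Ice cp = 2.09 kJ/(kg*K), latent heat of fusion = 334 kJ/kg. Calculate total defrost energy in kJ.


Sensible heat = cp * dT = 2.09 * 15 = 31.35 kJ/kg
Total per kg = 31.35 + 334 = 365.35 kJ/kg
Q = m * total = 4.8 * 365.35
Q = 1753.7 kJ

1753.7


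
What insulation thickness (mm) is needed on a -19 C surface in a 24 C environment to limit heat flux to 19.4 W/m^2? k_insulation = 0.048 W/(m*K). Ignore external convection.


dT = 24 - (-19) = 43 K
thickness = k * dT / q_max * 1000
thickness = 0.048 * 43 / 19.4 * 1000
thickness = 106.4 mm

106.4


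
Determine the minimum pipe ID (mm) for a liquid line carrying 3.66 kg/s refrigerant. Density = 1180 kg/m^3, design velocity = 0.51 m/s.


A = m_dot / (rho * v) = 3.66 / (1180 * 0.51) = 0.006081754736 m^2
d = sqrt(4*A/pi) * 1000
d = 88.0 mm

88.0


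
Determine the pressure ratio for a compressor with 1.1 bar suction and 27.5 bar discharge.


PR = P_high / P_low
PR = 27.5 / 1.1
PR = 25.0

25.0


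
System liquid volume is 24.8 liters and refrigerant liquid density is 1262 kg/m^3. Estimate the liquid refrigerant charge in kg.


Charge = V * rho / 1000
Charge = 24.8 * 1262 / 1000
Charge = 31.3 kg

31.3


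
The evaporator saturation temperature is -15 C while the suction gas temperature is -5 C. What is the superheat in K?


Superheat = T_suction - T_evap
Superheat = -5 - (-15)
Superheat = 10 K

10


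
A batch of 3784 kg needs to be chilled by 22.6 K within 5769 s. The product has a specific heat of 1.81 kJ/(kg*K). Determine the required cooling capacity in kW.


Q = m * cp * dT / t
Q = 3784 * 1.81 * 22.6 / 5769
Q = 26.831 kW

26.831


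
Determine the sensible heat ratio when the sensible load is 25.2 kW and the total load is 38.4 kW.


SHR = Q_sensible / Q_total
SHR = 25.2 / 38.4
SHR = 0.656

0.656


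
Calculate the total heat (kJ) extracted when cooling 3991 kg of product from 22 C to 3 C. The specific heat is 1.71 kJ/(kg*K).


dT = 22 - (3) = 19 K
Q = m * cp * dT = 3991 * 1.71 * 19
Q = 129668 kJ

129668


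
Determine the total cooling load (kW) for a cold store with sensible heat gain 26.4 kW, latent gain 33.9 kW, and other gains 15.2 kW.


Q_total = Q_s + Q_l + Q_misc
Q_total = 26.4 + 33.9 + 15.2
Q_total = 75.5 kW

75.5


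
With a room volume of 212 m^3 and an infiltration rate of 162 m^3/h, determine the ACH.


ACH = flow / volume
ACH = 162 / 212
ACH = 0.764

0.764


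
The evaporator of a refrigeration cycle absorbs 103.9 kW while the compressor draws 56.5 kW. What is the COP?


COP = Q_evap / W
COP = 103.9 / 56.5
COP = 1.839

1.839


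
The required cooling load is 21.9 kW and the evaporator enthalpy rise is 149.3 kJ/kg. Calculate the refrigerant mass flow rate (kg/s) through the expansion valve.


m_dot = Q / dh
m_dot = 21.9 / 149.3
m_dot = 0.1467 kg/s

0.1467


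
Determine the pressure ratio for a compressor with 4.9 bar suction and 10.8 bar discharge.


PR = P_high / P_low
PR = 10.8 / 4.9
PR = 2.204

2.204


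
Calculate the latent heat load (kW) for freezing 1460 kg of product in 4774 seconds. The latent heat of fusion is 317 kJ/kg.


Q_lat = m * h_fg / t
Q_lat = 1460 * 317 / 4774
Q_lat = 96.95 kW

96.95


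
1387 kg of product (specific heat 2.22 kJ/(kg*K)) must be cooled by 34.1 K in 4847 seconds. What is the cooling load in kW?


Q = m * cp * dT / t
Q = 1387 * 2.22 * 34.1 / 4847
Q = 21.663 kW

21.663


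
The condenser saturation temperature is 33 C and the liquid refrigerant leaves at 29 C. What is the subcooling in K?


Subcooling = T_cond - T_liquid
Subcooling = 33 - 29
Subcooling = 4 K

4


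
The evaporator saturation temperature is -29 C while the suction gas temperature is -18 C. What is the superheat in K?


Superheat = T_suction - T_evap
Superheat = -18 - (-29)
Superheat = 11 K

11


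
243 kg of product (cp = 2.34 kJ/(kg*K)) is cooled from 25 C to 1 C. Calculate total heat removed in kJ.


dT = 25 - (1) = 24 K
Q = m * cp * dT = 243 * 2.34 * 24
Q = 13647 kJ

13647


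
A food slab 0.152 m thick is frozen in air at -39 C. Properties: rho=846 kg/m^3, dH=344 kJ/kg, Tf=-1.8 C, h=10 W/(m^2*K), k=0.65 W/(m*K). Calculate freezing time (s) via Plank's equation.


dT = -1.8 - (-39) = 37.2 K
term1 = a/(2h) = 0.152/(2*10) = 0.0076
term2 = a^2/(8k) = 0.152^2/(8*0.65) = 0.004443076923
t = rho*dH*1000/dT * (term1 + term2)
t = 846*344*1000/37.2 * (0.0076 + 0.004443076923)
t = 94216 s

94216


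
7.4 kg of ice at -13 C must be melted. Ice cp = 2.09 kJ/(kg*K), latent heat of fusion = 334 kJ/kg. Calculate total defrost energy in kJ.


Sensible heat = cp * dT = 2.09 * 13 = 27.17 kJ/kg
Total per kg = 27.17 + 334 = 361.17 kJ/kg
Q = m * total = 7.4 * 361.17
Q = 2672.7 kJ

2672.7


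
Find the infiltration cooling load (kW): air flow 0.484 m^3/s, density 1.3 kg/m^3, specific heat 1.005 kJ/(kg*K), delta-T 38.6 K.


Q = V_dot * rho * cp * dT
Q = 0.484 * 1.3 * 1.005 * 38.6
Q = 24.409 kW

24.409


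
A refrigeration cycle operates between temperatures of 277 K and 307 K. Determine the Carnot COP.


dT = 307 - 277 = 30 K
COP_carnot = T_cold / dT = 277 / 30
COP_carnot = 9.233

9.233


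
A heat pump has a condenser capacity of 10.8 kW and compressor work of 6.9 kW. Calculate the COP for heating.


COP_hp = Q_cond / W
COP_hp = 10.8 / 6.9
COP_hp = 1.565

1.565


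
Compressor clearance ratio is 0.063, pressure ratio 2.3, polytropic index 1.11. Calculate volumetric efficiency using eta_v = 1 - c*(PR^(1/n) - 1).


PR^(1/n) = 2.3^(1/1.11) = 2.11778044
eta_v = 1 - 0.063 * (2.11778044 - 1)
eta_v = 0.9296

0.9296


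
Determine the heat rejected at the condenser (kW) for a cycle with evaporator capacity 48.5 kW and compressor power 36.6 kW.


Q_cond = Q_evap + W
Q_cond = 48.5 + 36.6
Q_cond = 85.1 kW

85.1


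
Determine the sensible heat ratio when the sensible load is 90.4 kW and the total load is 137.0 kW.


SHR = Q_sensible / Q_total
SHR = 90.4 / 137.0
SHR = 0.66

0.66


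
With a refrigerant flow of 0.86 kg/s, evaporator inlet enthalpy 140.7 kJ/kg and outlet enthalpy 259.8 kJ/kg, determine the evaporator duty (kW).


dh = 259.8 - 140.7 = 119.1 kJ/kg
Q_evap = m_dot * dh = 0.86 * 119.1
Q_evap = 102.43 kW

102.43


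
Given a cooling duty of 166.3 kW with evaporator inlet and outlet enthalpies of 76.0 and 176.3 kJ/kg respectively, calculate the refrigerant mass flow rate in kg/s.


dh = 176.3 - 76.0 = 100.3 kJ/kg
m_dot = Q / dh = 166.3 / 100.3 = 1.658 kg/s

1.658


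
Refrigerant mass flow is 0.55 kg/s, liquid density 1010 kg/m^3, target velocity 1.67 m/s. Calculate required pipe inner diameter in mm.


A = m_dot / (rho * v) = 0.55 / (1010 * 1.67) = 0.0003260805122 m^2
d = sqrt(4*A/pi) * 1000
d = 20.4 mm

20.4


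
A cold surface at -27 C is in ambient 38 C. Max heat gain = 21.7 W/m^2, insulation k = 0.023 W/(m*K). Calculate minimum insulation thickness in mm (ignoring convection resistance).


dT = 38 - (-27) = 65 K
thickness = k * dT / q_max * 1000
thickness = 0.023 * 65 / 21.7 * 1000
thickness = 68.9 mm

68.9


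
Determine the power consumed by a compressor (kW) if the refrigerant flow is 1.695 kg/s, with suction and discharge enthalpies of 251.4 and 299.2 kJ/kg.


dh = 299.2 - 251.4 = 47.8 kJ/kg
W = m_dot * dh = 1.695 * 47.8 = 81.02 kW

81.02


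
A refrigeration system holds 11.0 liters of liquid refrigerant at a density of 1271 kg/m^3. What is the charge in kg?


Charge = V * rho / 1000
Charge = 11.0 * 1271 / 1000
Charge = 13.98 kg

13.98


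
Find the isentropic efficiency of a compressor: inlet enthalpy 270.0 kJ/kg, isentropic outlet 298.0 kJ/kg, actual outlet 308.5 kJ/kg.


dh_ideal = 298.0 - 270.0 = 28.0 kJ/kg
dh_actual = 308.5 - 270.0 = 38.5 kJ/kg
eta_s = dh_ideal / dh_actual = 28.0 / 38.5
eta_s = 0.7273

0.7273


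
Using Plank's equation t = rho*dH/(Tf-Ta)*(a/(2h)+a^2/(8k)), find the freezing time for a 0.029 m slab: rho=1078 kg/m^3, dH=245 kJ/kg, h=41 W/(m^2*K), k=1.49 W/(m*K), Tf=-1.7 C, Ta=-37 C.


dT = -1.7 - (-37) = 35.3 K
term1 = a/(2h) = 0.029/(2*41) = 0.0003536585366
term2 = a^2/(8k) = 0.029^2/(8*1.49) = 0.00007055369128
t = rho*dH*1000/dT * (term1 + term2)
t = 1078*245*1000/35.3 * (0.0003536585366 + 0.00007055369128)
t = 3174 s

3174


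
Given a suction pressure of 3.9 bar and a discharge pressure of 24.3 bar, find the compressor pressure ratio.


PR = P_high / P_low
PR = 24.3 / 3.9
PR = 6.231

6.231


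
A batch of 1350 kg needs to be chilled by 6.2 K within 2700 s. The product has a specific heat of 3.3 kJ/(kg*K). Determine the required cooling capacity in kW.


Q = m * cp * dT / t
Q = 1350 * 3.3 * 6.2 / 2700
Q = 10.23 kW

10.23


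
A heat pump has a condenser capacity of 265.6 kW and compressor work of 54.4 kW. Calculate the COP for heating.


COP_hp = Q_cond / W
COP_hp = 265.6 / 54.4
COP_hp = 4.882

4.882


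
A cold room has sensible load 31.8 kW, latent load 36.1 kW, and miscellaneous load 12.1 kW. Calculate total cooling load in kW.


Q_total = Q_s + Q_l + Q_misc
Q_total = 31.8 + 36.1 + 12.1
Q_total = 80.0 kW

80.0


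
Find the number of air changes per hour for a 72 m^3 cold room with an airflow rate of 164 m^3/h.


ACH = flow / volume
ACH = 164 / 72
ACH = 2.278

2.278


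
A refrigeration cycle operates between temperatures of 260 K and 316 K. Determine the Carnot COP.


dT = 316 - 260 = 56 K
COP_carnot = T_cold / dT = 260 / 56
COP_carnot = 4.643

4.643


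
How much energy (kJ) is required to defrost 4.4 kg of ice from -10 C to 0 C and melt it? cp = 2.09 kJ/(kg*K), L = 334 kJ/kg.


Sensible heat = cp * dT = 2.09 * 10 = 20.9 kJ/kg
Total per kg = 20.9 + 334 = 354.9 kJ/kg
Q = m * total = 4.4 * 354.9
Q = 1561.6 kJ

1561.6


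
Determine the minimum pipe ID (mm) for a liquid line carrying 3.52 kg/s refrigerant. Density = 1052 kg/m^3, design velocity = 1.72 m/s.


A = m_dot / (rho * v) = 3.52 / (1052 * 1.72) = 0.001945353258 m^2
d = sqrt(4*A/pi) * 1000
d = 49.8 mm

49.8


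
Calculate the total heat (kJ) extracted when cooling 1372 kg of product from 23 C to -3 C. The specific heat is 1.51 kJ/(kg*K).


dT = 23 - (-3) = 26 K
Q = m * cp * dT = 1372 * 1.51 * 26
Q = 53865 kJ

53865


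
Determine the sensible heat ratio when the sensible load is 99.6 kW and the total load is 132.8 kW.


SHR = Q_sensible / Q_total
SHR = 99.6 / 132.8
SHR = 0.75

0.75


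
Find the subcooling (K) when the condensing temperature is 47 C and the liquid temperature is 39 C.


Subcooling = T_cond - T_liquid
Subcooling = 47 - 39
Subcooling = 8 K

8


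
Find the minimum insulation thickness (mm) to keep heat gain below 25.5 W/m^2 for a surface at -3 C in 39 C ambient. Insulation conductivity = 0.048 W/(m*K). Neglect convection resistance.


dT = 39 - (-3) = 42 K
thickness = k * dT / q_max * 1000
thickness = 0.048 * 42 / 25.5 * 1000
thickness = 79.1 mm

79.1


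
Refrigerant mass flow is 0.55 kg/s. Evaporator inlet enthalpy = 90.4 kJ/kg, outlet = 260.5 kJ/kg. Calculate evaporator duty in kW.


dh = 260.5 - 90.4 = 170.1 kJ/kg
Q_evap = m_dot * dh = 0.55 * 170.1
Q_evap = 93.56 kW

93.56


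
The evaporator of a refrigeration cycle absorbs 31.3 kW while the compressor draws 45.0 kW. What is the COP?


COP = Q_evap / W
COP = 31.3 / 45.0
COP = 0.696

0.696


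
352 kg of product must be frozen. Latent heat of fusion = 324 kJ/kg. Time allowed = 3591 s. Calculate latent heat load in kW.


Q_lat = m * h_fg / t
Q_lat = 352 * 324 / 3591
Q_lat = 31.76 kW

31.76


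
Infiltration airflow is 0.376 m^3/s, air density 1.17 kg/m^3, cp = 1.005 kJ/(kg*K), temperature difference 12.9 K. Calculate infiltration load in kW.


Q = V_dot * rho * cp * dT
Q = 0.376 * 1.17 * 1.005 * 12.9
Q = 5.703 kW

5.703


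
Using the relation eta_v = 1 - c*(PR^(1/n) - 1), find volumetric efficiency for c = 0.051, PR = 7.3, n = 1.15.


PR^(1/n) = 7.3^(1/1.15) = 5.63268586
eta_v = 1 - 0.051 * (5.63268586 - 1)
eta_v = 0.7637

0.7637


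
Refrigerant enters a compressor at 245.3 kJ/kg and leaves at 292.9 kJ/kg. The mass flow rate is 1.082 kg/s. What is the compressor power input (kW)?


dh = 292.9 - 245.3 = 47.6 kJ/kg
W = m_dot * dh = 1.082 * 47.6 = 51.5 kW

51.5


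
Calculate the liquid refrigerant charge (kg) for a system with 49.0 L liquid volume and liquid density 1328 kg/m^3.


Charge = V * rho / 1000
Charge = 49.0 * 1328 / 1000
Charge = 65.07 kg

65.07


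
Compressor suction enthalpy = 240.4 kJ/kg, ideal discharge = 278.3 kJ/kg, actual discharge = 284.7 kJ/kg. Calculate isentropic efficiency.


dh_ideal = 278.3 - 240.4 = 37.9 kJ/kg
dh_actual = 284.7 - 240.4 = 44.3 kJ/kg
eta_s = dh_ideal / dh_actual = 37.9 / 44.3
eta_s = 0.8555

0.8555


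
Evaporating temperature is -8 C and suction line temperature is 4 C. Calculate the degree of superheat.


Superheat = T_suction - T_evap
Superheat = 4 - (-8)
Superheat = 12 K

12


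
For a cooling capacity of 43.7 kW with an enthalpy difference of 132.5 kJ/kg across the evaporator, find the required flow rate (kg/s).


m_dot = Q / dh
m_dot = 43.7 / 132.5
m_dot = 0.3298 kg/s

0.3298


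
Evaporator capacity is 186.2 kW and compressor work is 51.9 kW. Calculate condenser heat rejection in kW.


Q_cond = Q_evap + W
Q_cond = 186.2 + 51.9
Q_cond = 238.1 kW

238.1


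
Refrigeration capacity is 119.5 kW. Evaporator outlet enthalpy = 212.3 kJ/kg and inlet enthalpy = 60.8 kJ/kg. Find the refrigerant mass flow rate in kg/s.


dh = 212.3 - 60.8 = 151.5 kJ/kg
m_dot = Q / dh = 119.5 / 151.5 = 0.7888 kg/s

0.7888


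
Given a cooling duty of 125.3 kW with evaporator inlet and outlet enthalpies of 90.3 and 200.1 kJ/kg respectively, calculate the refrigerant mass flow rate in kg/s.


dh = 200.1 - 90.3 = 109.8 kJ/kg
m_dot = Q / dh = 125.3 / 109.8 = 1.1412 kg/s

1.1412


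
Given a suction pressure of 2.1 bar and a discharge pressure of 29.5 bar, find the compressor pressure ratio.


PR = P_high / P_low
PR = 29.5 / 2.1
PR = 14.048

14.048


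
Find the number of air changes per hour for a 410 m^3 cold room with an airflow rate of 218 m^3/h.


ACH = flow / volume
ACH = 218 / 410
ACH = 0.532

0.532


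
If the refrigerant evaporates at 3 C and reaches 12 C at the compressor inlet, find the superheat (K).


Superheat = T_suction - T_evap
Superheat = 12 - (3)
Superheat = 9 K

9


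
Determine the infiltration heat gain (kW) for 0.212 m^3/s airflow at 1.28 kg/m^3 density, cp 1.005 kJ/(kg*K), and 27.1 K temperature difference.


Q = V_dot * rho * cp * dT
Q = 0.212 * 1.28 * 1.005 * 27.1
Q = 7.391 kW

7.391


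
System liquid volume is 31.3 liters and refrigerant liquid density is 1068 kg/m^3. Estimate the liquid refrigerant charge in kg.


Charge = V * rho / 1000
Charge = 31.3 * 1068 / 1000
Charge = 33.43 kg

33.43


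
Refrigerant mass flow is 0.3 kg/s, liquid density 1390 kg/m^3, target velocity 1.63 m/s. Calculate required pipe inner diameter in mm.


A = m_dot / (rho * v) = 0.3 / (1390 * 1.63) = 0.0001324094099 m^2
d = sqrt(4*A/pi) * 1000
d = 13.0 mm

13.0


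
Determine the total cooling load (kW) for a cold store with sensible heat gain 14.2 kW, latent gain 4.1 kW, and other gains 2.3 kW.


Q_total = Q_s + Q_l + Q_misc
Q_total = 14.2 + 4.1 + 2.3
Q_total = 20.6 kW

20.6


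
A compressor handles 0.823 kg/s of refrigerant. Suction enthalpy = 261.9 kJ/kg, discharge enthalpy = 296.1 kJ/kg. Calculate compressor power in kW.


dh = 296.1 - 261.9 = 34.2 kJ/kg
W = m_dot * dh = 0.823 * 34.2 = 28.15 kW

28.15


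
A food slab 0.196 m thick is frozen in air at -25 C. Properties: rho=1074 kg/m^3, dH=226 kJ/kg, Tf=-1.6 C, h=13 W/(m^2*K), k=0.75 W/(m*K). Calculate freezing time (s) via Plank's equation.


dT = -1.6 - (-25) = 23.4 K
term1 = a/(2h) = 0.196/(2*13) = 0.007538461538
term2 = a^2/(8k) = 0.196^2/(8*0.75) = 0.006402666667
t = rho*dH*1000/dT * (term1 + term2)
t = 1074*226*1000/23.4 * (0.007538461538 + 0.006402666667)
t = 144609 s

144609


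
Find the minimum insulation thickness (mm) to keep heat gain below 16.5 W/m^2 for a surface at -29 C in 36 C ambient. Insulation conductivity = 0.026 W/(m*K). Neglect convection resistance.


dT = 36 - (-29) = 65 K
thickness = k * dT / q_max * 1000
thickness = 0.026 * 65 / 16.5 * 1000
thickness = 102.4 mm

102.4


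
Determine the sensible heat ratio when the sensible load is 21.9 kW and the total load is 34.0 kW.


SHR = Q_sensible / Q_total
SHR = 21.9 / 34.0
SHR = 0.644

0.644


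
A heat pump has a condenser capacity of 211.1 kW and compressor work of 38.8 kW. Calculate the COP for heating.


COP_hp = Q_cond / W
COP_hp = 211.1 / 38.8
COP_hp = 5.441

5.441


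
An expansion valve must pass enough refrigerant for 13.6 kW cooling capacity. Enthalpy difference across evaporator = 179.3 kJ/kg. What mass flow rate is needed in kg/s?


m_dot = Q / dh
m_dot = 13.6 / 179.3
m_dot = 0.0759 kg/s

0.0759


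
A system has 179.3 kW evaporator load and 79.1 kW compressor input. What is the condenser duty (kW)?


Q_cond = Q_evap + W
Q_cond = 179.3 + 79.1
Q_cond = 258.4 kW

258.4


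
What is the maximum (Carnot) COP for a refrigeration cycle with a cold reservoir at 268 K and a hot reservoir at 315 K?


dT = 315 - 268 = 47 K
COP_carnot = T_cold / dT = 268 / 47
COP_carnot = 5.702

5.702


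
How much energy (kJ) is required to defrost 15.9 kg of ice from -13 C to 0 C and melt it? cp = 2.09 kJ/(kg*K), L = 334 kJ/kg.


Sensible heat = cp * dT = 2.09 * 13 = 27.17 kJ/kg
Total per kg = 27.17 + 334 = 361.17 kJ/kg
Q = m * total = 15.9 * 361.17
Q = 5742.6 kJ

5742.6


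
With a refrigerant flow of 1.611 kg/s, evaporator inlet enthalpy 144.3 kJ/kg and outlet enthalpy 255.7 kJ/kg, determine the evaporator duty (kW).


dh = 255.7 - 144.3 = 111.4 kJ/kg
Q_evap = m_dot * dh = 1.611 * 111.4
Q_evap = 179.47 kW

179.47


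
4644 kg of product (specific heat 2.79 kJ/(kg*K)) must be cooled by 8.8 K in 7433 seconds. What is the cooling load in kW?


Q = m * cp * dT / t
Q = 4644 * 2.79 * 8.8 / 7433
Q = 15.34 kW

15.34


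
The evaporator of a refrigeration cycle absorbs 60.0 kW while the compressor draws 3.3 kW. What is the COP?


COP = Q_evap / W
COP = 60.0 / 3.3
COP = 18.182

18.182


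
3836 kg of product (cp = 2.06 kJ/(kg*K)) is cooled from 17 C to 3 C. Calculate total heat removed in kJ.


dT = 17 - (3) = 14 K
Q = m * cp * dT = 3836 * 2.06 * 14
Q = 110630 kJ

110630


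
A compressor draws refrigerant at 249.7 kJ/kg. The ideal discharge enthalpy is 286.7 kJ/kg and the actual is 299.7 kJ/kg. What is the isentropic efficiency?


dh_ideal = 286.7 - 249.7 = 37.0 kJ/kg
dh_actual = 299.7 - 249.7 = 50.0 kJ/kg
eta_s = dh_ideal / dh_actual = 37.0 / 50.0
eta_s = 0.74

0.74


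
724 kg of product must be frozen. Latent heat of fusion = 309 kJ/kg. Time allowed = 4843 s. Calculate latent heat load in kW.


Q_lat = m * h_fg / t
Q_lat = 724 * 309 / 4843
Q_lat = 46.19 kW

46.19


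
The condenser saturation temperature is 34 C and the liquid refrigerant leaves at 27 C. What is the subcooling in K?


Subcooling = T_cond - T_liquid
Subcooling = 34 - 27
Subcooling = 7 K

7


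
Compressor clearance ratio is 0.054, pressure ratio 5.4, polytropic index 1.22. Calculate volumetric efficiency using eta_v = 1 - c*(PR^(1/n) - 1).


PR^(1/n) = 5.4^(1/1.22) = 3.98403141
eta_v = 1 - 0.054 * (3.98403141 - 1)
eta_v = 0.8389

0.8389


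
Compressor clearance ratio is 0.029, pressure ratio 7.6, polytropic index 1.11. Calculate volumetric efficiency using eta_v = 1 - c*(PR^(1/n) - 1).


PR^(1/n) = 7.6^(1/1.11) = 6.21621116
eta_v = 1 - 0.029 * (6.21621116 - 1)
eta_v = 0.8487

0.8487


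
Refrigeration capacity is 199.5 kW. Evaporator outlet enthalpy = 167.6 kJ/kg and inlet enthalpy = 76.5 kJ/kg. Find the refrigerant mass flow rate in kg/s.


dh = 167.6 - 76.5 = 91.1 kJ/kg
m_dot = Q / dh = 199.5 / 91.1 = 2.1899 kg/s

2.1899


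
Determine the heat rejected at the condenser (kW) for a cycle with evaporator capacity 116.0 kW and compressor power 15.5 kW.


Q_cond = Q_evap + W
Q_cond = 116.0 + 15.5
Q_cond = 131.5 kW

131.5


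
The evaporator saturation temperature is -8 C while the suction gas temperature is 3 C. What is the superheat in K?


Superheat = T_suction - T_evap
Superheat = 3 - (-8)
Superheat = 11 K

11


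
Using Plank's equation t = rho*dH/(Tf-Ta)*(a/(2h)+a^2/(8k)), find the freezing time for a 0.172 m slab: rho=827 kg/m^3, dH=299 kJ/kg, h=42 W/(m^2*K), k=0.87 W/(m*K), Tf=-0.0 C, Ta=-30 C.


dT = -0.0 - (-30) = 30.0 K
term1 = a/(2h) = 0.172/(2*42) = 0.002047619048
term2 = a^2/(8k) = 0.172^2/(8*0.87) = 0.004250574713
t = rho*dH*1000/dT * (term1 + term2)
t = 827*299*1000/30.0 * (0.002047619048 + 0.004250574713)
t = 51912 s

51912


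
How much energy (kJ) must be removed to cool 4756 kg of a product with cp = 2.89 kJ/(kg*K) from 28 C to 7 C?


dT = 28 - (7) = 21 K
Q = m * cp * dT = 4756 * 2.89 * 21
Q = 288642 kJ

288642


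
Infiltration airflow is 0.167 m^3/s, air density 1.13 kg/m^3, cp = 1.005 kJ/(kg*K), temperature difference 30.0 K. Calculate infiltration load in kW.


Q = V_dot * rho * cp * dT
Q = 0.167 * 1.13 * 1.005 * 30.0
Q = 5.69 kW

5.69


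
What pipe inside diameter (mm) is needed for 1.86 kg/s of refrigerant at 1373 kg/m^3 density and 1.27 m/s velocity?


A = m_dot / (rho * v) = 1.86 / (1373 * 1.27) = 0.001066691136 m^2
d = sqrt(4*A/pi) * 1000
d = 36.9 mm

36.9


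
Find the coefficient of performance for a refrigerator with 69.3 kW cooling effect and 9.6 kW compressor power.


COP = Q_evap / W
COP = 69.3 / 9.6
COP = 7.219

7.219


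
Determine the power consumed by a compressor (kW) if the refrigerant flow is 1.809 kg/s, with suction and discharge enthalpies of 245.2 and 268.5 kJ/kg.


dh = 268.5 - 245.2 = 23.3 kJ/kg
W = m_dot * dh = 1.809 * 23.3 = 42.15 kW

42.15


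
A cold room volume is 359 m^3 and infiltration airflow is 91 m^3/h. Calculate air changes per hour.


ACH = flow / volume
ACH = 91 / 359
ACH = 0.253

0.253


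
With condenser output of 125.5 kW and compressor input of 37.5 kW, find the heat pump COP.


COP_hp = Q_cond / W
COP_hp = 125.5 / 37.5
COP_hp = 3.347

3.347


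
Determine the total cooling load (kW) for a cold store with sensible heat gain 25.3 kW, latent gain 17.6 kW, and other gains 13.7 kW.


Q_total = Q_s + Q_l + Q_misc
Q_total = 25.3 + 17.6 + 13.7
Q_total = 56.6 kW

56.6


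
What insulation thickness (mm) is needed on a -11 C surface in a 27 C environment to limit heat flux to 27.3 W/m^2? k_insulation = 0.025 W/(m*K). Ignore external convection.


dT = 27 - (-11) = 38 K
thickness = k * dT / q_max * 1000
thickness = 0.025 * 38 / 27.3 * 1000
thickness = 34.8 mm

34.8


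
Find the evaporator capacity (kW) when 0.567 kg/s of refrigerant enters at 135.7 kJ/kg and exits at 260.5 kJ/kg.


dh = 260.5 - 135.7 = 124.8 kJ/kg
Q_evap = m_dot * dh = 0.567 * 124.8
Q_evap = 70.76 kW

70.76


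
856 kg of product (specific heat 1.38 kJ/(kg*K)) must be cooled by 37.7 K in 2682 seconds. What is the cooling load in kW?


Q = m * cp * dT / t
Q = 856 * 1.38 * 37.7 / 2682
Q = 16.605 kW

16.605


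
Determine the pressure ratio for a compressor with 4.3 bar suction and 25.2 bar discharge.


PR = P_high / P_low
PR = 25.2 / 4.3
PR = 5.86

5.86


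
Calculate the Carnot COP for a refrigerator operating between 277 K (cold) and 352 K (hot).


dT = 352 - 277 = 75 K
COP_carnot = T_cold / dT = 277 / 75
COP_carnot = 3.693

3.693


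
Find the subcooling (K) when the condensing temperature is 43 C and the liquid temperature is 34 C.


Subcooling = T_cond - T_liquid
Subcooling = 43 - 34
Subcooling = 9 K

9


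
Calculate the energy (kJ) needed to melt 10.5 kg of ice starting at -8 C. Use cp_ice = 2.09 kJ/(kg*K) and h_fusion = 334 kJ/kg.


Sensible heat = cp * dT = 2.09 * 8 = 16.72 kJ/kg
Total per kg = 16.72 + 334 = 350.72 kJ/kg
Q = m * total = 10.5 * 350.72
Q = 3682.6 kJ

3682.6


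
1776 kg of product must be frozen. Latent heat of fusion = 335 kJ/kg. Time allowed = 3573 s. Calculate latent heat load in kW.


Q_lat = m * h_fg / t
Q_lat = 1776 * 335 / 3573
Q_lat = 166.52 kW

166.52


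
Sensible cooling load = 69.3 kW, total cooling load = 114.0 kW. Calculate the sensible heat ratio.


SHR = Q_sensible / Q_total
SHR = 69.3 / 114.0
SHR = 0.608

0.608


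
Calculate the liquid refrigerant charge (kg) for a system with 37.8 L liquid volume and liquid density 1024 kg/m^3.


Charge = V * rho / 1000
Charge = 37.8 * 1024 / 1000
Charge = 38.71 kg

38.71


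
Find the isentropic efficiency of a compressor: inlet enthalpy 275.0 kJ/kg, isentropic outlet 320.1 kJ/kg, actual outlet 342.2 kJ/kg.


dh_ideal = 320.1 - 275.0 = 45.1 kJ/kg
dh_actual = 342.2 - 275.0 = 67.2 kJ/kg
eta_s = dh_ideal / dh_actual = 45.1 / 67.2
eta_s = 0.6711

0.6711


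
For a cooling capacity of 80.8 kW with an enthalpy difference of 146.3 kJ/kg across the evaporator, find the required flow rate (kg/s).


m_dot = Q / dh
m_dot = 80.8 / 146.3
m_dot = 0.5523 kg/s

0.5523


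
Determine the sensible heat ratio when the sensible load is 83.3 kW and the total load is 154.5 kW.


SHR = Q_sensible / Q_total
SHR = 83.3 / 154.5
SHR = 0.539

0.539


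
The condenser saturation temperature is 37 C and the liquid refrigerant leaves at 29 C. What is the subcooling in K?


Subcooling = T_cond - T_liquid
Subcooling = 37 - 29
Subcooling = 8 K

8


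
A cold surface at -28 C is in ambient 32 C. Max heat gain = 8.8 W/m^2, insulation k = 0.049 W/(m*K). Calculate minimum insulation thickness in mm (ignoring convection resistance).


dT = 32 - (-28) = 60 K
thickness = k * dT / q_max * 1000
thickness = 0.049 * 60 / 8.8 * 1000
thickness = 334.1 mm

334.1


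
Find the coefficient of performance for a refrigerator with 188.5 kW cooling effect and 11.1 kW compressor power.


COP = Q_evap / W
COP = 188.5 / 11.1
COP = 16.982

16.982


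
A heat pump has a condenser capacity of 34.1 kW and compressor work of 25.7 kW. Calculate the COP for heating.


COP_hp = Q_cond / W
COP_hp = 34.1 / 25.7
COP_hp = 1.327

1.327


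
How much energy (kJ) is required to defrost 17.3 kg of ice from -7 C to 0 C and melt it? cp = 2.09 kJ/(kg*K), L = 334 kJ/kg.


Sensible heat = cp * dT = 2.09 * 7 = 14.63 kJ/kg
Total per kg = 14.63 + 334 = 348.63 kJ/kg
Q = m * total = 17.3 * 348.63
Q = 6031.3 kJ

6031.3


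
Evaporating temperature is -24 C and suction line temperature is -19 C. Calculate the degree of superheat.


Superheat = T_suction - T_evap
Superheat = -19 - (-24)
Superheat = 5 K

5


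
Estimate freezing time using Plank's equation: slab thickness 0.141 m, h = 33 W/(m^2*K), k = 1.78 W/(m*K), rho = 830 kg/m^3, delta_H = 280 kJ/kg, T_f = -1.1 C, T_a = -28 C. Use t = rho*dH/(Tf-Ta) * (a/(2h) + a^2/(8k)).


dT = -1.1 - (-28) = 26.9 K
term1 = a/(2h) = 0.141/(2*33) = 0.002136363636
term2 = a^2/(8k) = 0.141^2/(8*1.78) = 0.00139613764
t = rho*dH*1000/dT * (term1 + term2)
t = 830*280*1000/26.9 * (0.002136363636 + 0.00139613764)
t = 30519 s

30519


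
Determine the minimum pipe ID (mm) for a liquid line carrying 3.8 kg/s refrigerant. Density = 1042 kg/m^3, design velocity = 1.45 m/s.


A = m_dot / (rho * v) = 3.8 / (1042 * 1.45) = 0.002515057251 m^2
d = sqrt(4*A/pi) * 1000
d = 56.6 mm

56.6


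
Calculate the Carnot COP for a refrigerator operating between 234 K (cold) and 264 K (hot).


dT = 264 - 234 = 30 K
COP_carnot = T_cold / dT = 234 / 30
COP_carnot = 7.8

7.8


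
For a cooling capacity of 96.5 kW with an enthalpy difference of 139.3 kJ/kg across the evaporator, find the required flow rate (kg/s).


m_dot = Q / dh
m_dot = 96.5 / 139.3
m_dot = 0.6927 kg/s

0.6927


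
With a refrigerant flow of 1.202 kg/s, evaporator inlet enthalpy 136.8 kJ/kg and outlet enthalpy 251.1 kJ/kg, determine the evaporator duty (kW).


dh = 251.1 - 136.8 = 114.3 kJ/kg
Q_evap = m_dot * dh = 1.202 * 114.3
Q_evap = 137.39 kW

137.39


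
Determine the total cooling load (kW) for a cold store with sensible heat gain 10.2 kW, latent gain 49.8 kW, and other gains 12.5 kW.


Q_total = Q_s + Q_l + Q_misc
Q_total = 10.2 + 49.8 + 12.5
Q_total = 72.5 kW

72.5


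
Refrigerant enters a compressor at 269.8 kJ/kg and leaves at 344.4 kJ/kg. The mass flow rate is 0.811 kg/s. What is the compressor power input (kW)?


dh = 344.4 - 269.8 = 74.6 kJ/kg
W = m_dot * dh = 0.811 * 74.6 = 60.5 kW

60.5


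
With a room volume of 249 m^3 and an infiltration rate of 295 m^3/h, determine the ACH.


ACH = flow / volume
ACH = 295 / 249
ACH = 1.185

1.185


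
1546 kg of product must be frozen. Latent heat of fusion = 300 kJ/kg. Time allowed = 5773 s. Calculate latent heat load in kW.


Q_lat = m * h_fg / t
Q_lat = 1546 * 300 / 5773
Q_lat = 80.34 kW

80.34


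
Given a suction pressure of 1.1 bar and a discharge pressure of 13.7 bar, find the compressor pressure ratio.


PR = P_high / P_low
PR = 13.7 / 1.1
PR = 12.455

12.455


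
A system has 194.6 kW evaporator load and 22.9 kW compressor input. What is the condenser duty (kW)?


Q_cond = Q_evap + W
Q_cond = 194.6 + 22.9
Q_cond = 217.5 kW

217.5


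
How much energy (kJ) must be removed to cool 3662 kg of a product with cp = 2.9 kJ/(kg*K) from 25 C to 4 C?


dT = 25 - (4) = 21 K
Q = m * cp * dT = 3662 * 2.9 * 21
Q = 223016 kJ

223016


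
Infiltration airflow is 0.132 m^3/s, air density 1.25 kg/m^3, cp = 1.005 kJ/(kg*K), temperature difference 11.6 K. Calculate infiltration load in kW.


Q = V_dot * rho * cp * dT
Q = 0.132 * 1.25 * 1.005 * 11.6
Q = 1.924 kW

1.924


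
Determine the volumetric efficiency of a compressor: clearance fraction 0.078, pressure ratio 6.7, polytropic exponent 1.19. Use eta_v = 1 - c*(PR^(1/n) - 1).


PR^(1/n) = 6.7^(1/1.19) = 4.94516181
eta_v = 1 - 0.078 * (4.94516181 - 1)
eta_v = 0.6923

0.6923


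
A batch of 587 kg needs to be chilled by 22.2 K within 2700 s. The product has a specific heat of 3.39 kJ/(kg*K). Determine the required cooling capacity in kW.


Q = m * cp * dT / t
Q = 587 * 3.39 * 22.2 / 2700
Q = 16.362 kW

16.362


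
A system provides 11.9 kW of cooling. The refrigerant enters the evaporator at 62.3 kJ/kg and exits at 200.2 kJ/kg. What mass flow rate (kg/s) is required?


dh = 200.2 - 62.3 = 137.9 kJ/kg
m_dot = Q / dh = 11.9 / 137.9 = 0.0863 kg/s

0.0863


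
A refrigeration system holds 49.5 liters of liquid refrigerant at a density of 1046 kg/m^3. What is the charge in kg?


Charge = V * rho / 1000
Charge = 49.5 * 1046 / 1000
Charge = 51.78 kg

51.78


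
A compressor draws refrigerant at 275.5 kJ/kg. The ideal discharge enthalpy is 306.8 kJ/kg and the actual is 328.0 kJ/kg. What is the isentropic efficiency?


dh_ideal = 306.8 - 275.5 = 31.3 kJ/kg
dh_actual = 328.0 - 275.5 = 52.5 kJ/kg
eta_s = dh_ideal / dh_actual = 31.3 / 52.5
eta_s = 0.5962

0.5962


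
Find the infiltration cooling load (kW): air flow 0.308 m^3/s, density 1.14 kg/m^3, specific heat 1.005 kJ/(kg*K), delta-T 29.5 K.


Q = V_dot * rho * cp * dT
Q = 0.308 * 1.14 * 1.005 * 29.5
Q = 10.41 kW

10.41


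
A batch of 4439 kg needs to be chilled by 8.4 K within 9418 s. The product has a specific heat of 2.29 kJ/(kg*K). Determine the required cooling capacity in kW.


Q = m * cp * dT / t
Q = 4439 * 2.29 * 8.4 / 9418
Q = 9.067 kW

9.067


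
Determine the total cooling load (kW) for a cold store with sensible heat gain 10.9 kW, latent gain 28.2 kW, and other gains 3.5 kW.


Q_total = Q_s + Q_l + Q_misc
Q_total = 10.9 + 28.2 + 3.5
Q_total = 42.6 kW

42.6


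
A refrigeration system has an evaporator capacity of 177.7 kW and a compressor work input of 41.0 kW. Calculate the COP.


COP = Q_evap / W
COP = 177.7 / 41.0
COP = 4.334

4.334


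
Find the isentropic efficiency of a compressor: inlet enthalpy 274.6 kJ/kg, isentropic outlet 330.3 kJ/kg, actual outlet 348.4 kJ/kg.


dh_ideal = 330.3 - 274.6 = 55.7 kJ/kg
dh_actual = 348.4 - 274.6 = 73.8 kJ/kg
eta_s = dh_ideal / dh_actual = 55.7 / 73.8
eta_s = 0.7547

0.7547


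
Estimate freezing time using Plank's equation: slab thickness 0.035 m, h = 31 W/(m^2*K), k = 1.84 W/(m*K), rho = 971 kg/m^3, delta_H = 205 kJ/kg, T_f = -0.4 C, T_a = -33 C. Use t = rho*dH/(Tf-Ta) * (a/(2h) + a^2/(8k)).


dT = -0.4 - (-33) = 32.6 K
term1 = a/(2h) = 0.035/(2*31) = 0.000564516129
term2 = a^2/(8k) = 0.035^2/(8*1.84) = 0.0000832201087
t = rho*dH*1000/dT * (term1 + term2)
t = 971*205*1000/32.6 * (0.000564516129 + 0.0000832201087)
t = 3955 s

3955


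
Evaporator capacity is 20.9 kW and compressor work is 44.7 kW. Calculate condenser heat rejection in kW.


Q_cond = Q_evap + W
Q_cond = 20.9 + 44.7
Q_cond = 65.6 kW

65.6


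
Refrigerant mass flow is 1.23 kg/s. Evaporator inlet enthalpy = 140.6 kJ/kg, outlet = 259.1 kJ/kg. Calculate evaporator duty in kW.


dh = 259.1 - 140.6 = 118.5 kJ/kg
Q_evap = m_dot * dh = 1.23 * 118.5
Q_evap = 145.76 kW

145.76


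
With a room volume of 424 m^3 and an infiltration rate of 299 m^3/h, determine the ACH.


ACH = flow / volume
ACH = 299 / 424
ACH = 0.705

0.705


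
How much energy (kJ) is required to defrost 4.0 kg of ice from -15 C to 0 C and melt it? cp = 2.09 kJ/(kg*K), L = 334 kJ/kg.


Sensible heat = cp * dT = 2.09 * 15 = 31.35 kJ/kg
Total per kg = 31.35 + 334 = 365.35 kJ/kg
Q = m * total = 4.0 * 365.35
Q = 1461.4 kJ

1461.4


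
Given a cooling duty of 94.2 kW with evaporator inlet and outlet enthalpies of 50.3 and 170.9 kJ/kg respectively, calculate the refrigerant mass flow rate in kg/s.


dh = 170.9 - 50.3 = 120.6 kJ/kg
m_dot = Q / dh = 94.2 / 120.6 = 0.7811 kg/s

0.7811


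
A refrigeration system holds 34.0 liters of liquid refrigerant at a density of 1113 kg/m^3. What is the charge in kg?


Charge = V * rho / 1000
Charge = 34.0 * 1113 / 1000
Charge = 37.84 kg

37.84


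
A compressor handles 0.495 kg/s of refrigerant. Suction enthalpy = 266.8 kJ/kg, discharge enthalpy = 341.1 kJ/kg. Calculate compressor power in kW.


dh = 341.1 - 266.8 = 74.3 kJ/kg
W = m_dot * dh = 0.495 * 74.3 = 36.78 kW

36.78


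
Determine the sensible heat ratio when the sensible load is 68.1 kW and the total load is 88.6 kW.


SHR = Q_sensible / Q_total
SHR = 68.1 / 88.6
SHR = 0.769

0.769


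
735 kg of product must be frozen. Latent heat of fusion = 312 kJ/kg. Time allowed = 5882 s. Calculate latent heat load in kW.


Q_lat = m * h_fg / t
Q_lat = 735 * 312 / 5882
Q_lat = 38.99 kW

38.99
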